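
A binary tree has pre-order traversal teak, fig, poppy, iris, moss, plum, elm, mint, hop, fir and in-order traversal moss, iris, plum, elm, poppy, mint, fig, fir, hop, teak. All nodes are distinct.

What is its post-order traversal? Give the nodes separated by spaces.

The first element of pre-order is the root; it splits in-order into left and right subtrees.
Root teak: left subtree has 9 nodes {moss, iris, plum, elm, poppy, mint, fig, fir, hop}, right has 0 { }.
  Root fig: left subtree has 6 nodes {moss, iris, plum, elm, poppy, mint}, right has 2 {fir, hop}.
    Root poppy: left subtree has 4 nodes {moss, iris, plum, elm}, right has 1 {mint}.
      Root iris: left subtree has 1 node {moss}, right has 2 {plum, elm}.
        Root plum: left subtree has 0 nodes { }, right has 1 {elm}.
    Root hop: left subtree has 1 node {fir}, right has 0 { }.

moss elm plum iris mint poppy fir hop fig teak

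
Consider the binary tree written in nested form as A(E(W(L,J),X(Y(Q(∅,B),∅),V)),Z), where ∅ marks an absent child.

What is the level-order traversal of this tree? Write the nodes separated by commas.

Level-order visits nodes level by level from the root, left to right within each level.
Level 0: A
Level 1: E, Z
Level 2: W, X
Level 3: L, J, Y, V
Level 4: Q
Level 5: B

A, E, Z, W, X, L, J, Y, V, Q, B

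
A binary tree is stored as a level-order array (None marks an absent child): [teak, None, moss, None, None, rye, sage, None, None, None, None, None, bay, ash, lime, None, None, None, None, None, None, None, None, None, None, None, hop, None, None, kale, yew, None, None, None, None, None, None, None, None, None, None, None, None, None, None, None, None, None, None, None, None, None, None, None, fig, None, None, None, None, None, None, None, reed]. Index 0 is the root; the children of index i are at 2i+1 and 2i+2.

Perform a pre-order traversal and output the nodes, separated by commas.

teak, moss, rye, bay, hop, fig, sage, ash, lime, kale, yew, reed

Pre-order visits the node, then its left subtree, then its right subtree.
Visit teak.
At teak: no left child.
At teak: go right to moss.
  Visit moss.
  At moss: go left to rye.
    Visit rye.
    At rye: no left child.
    At rye: go right to bay.
      Visit bay.
      At bay: no left child.
      At bay: go right to hop.
        Visit hop.
        At hop: no left child.
        At hop: go right to fig.
          fig is a leaf — visit fig.
  At moss: go right to sage.
    Visit sage.
    At sage: go left to ash.
      ash is a leaf — visit ash.
    At sage: go right to lime.
      Visit lime.
      At lime: go left to kale.
        kale is a leaf — visit kale.
      At lime: go right to yew.
        Visit yew.
        At yew: no left child.
        At yew: go right to reed.
          reed is a leaf — visit reed.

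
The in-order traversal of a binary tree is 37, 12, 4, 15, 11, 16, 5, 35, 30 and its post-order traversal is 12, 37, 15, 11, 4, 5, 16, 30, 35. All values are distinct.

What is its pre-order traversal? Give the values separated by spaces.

The last element of post-order is the root; it splits in-order into left and right subtrees.
Root 35: left subtree has 7 nodes {37, 12, 4, 15, 11, 16, 5}, right has 1 {30}.
  Root 16: left subtree has 5 nodes {37, 12, 4, 15, 11}, right has 1 {5}.
    Root 4: left subtree has 2 nodes {37, 12}, right has 2 {15, 11}.
      Root 37: left subtree has 0 nodes { }, right has 1 {12}.
      Root 11: left subtree has 1 node {15}, right has 0 { }.

35 16 4 37 12 11 15 5 30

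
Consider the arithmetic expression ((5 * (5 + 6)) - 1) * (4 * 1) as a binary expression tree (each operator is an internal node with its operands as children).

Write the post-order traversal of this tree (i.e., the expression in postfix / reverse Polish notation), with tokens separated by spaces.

Post-order on an expression tree gives postfix notation: for each operator, emit left operand, right operand, then the operator.

5 5 6 + * 1 - 4 1 * *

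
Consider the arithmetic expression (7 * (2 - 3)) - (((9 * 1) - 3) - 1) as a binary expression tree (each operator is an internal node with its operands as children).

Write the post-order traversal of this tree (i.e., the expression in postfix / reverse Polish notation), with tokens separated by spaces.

7 2 3 - * 9 1 * 3 - 1 - -

Post-order on an expression tree gives postfix notation: for each operator, emit left operand, right operand, then the operator.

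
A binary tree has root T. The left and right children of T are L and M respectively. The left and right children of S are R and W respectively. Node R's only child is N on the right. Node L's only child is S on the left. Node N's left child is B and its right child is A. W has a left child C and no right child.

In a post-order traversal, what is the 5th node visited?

C

Post-order visits the left subtree, then the right subtree, then the node.
At T: go left to L.
  At L: go left to S.
    At S: go left to R.
      At R: no left child.
      At R: go right to N.
        At N: go left to B.
          B is a leaf — visit B.
        At N: go right to A.
          A is a leaf — visit A.
        Visit N.
      Visit R.
    At S: go right to W.
      At W: go left to C.
        C is a leaf — visit C.
      At W: no right child.
      Visit W.
    Visit S.
  At L: no right child.
  Visit L.
At T: go right to M.
  M is a leaf — visit M.
Visit T.
Full post-order sequence: B, A, N, R, C, W, S, L, M, T.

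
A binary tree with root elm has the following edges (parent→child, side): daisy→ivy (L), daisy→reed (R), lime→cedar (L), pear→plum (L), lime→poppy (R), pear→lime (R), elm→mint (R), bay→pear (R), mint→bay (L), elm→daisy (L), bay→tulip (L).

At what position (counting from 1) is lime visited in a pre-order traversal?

Pre-order visits the node, then its left subtree, then its right subtree.
Visit elm.
At elm: go left to daisy.
  Visit daisy.
  At daisy: go left to ivy.
    ivy is a leaf — visit ivy.
  At daisy: go right to reed.
    reed is a leaf — visit reed.
At elm: go right to mint.
  Visit mint.
  At mint: go left to bay.
    Visit bay.
    At bay: go left to tulip.
      tulip is a leaf — visit tulip.
    At bay: go right to pear.
      Visit pear.
      At pear: go left to plum.
        plum is a leaf — visit plum.
      At pear: go right to lime.
        Visit lime.
        At lime: go left to cedar.
          cedar is a leaf — visit cedar.
        At lime: go right to poppy.
          poppy is a leaf — visit poppy.
  At mint: no right child.
Full pre-order sequence: elm, daisy, ivy, reed, mint, bay, tulip, pear, plum, lime, cedar, poppy.

10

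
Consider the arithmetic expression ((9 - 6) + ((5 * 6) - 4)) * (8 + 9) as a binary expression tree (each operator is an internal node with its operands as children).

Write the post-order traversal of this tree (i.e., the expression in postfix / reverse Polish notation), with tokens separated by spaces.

9 6 - 5 6 * 4 - + 8 9 + *

Post-order on an expression tree gives postfix notation: for each operator, emit left operand, right operand, then the operator.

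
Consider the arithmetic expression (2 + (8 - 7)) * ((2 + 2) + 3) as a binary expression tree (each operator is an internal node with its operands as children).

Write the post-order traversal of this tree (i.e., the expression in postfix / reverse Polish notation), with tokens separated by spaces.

Post-order on an expression tree gives postfix notation: for each operator, emit left operand, right operand, then the operator.

2 8 7 - + 2 2 + 3 + *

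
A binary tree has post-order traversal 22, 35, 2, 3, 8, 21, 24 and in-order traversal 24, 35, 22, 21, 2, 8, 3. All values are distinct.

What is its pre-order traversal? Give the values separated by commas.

The last element of post-order is the root; it splits in-order into left and right subtrees.
Root 24: left subtree has 0 nodes { }, right has 6 {35, 22, 21, 2, 8, 3}.
  Root 21: left subtree has 2 nodes {35, 22}, right has 3 {2, 8, 3}.
    Root 35: left subtree has 0 nodes { }, right has 1 {22}.
    Root 8: left subtree has 1 node {2}, right has 1 {3}.

24, 21, 35, 22, 8, 2, 3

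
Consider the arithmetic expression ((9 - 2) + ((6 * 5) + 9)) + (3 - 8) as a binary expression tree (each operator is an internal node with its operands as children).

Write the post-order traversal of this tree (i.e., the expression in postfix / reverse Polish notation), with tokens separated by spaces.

9 2 - 6 5 * 9 + + 3 8 - +

Post-order on an expression tree gives postfix notation: for each operator, emit left operand, right operand, then the operator.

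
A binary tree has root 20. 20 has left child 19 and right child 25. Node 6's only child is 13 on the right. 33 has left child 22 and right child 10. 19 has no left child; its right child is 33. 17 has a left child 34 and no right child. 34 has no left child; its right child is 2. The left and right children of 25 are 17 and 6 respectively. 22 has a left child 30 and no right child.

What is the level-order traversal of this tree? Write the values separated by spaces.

Level-order visits nodes level by level from the root, left to right within each level.
Level 0: 20
Level 1: 19, 25
Level 2: 33, 17, 6
Level 3: 22, 10, 34, 13
Level 4: 30, 2

20 19 25 33 17 6 22 10 34 13 30 2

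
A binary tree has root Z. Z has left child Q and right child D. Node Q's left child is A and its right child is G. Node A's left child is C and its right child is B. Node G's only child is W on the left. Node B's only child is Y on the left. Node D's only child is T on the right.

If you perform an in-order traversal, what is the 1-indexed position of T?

10

In-order visits the left subtree, then the node, then the right subtree.
At Z: go left to Q.
  At Q: go left to A.
    At A: go left to C.
      C is a leaf — visit C.
    Visit A.
    At A: go right to B.
      At B: go left to Y.
        Y is a leaf — visit Y.
      Visit B.
      At B: no right child.
  Visit Q.
  At Q: go right to G.
    At G: go left to W.
      W is a leaf — visit W.
    Visit G.
    At G: no right child.
Visit Z.
At Z: go right to D.
  At D: no left child.
  Visit D.
  At D: go right to T.
    T is a leaf — visit T.
Full in-order sequence: C, A, Y, B, Q, W, G, Z, D, T.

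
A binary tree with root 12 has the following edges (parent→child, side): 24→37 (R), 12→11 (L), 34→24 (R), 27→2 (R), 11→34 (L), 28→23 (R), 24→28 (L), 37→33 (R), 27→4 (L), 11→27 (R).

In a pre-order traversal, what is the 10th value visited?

4

Pre-order visits the node, then its left subtree, then its right subtree.
Visit 12.
At 12: go left to 11.
  Visit 11.
  At 11: go left to 34.
    Visit 34.
    At 34: no left child.
    At 34: go right to 24.
      Visit 24.
      At 24: go left to 28.
        Visit 28.
        At 28: no left child.
        At 28: go right to 23.
          23 is a leaf — visit 23.
      At 24: go right to 37.
        Visit 37.
        At 37: no left child.
        At 37: go right to 33.
          33 is a leaf — visit 33.
  At 11: go right to 27.
    Visit 27.
    At 27: go left to 4.
      4 is a leaf — visit 4.
    At 27: go right to 2.
      2 is a leaf — visit 2.
At 12: no right child.
Full pre-order sequence: 12, 11, 34, 24, 28, 23, 37, 33, 27, 4, 2.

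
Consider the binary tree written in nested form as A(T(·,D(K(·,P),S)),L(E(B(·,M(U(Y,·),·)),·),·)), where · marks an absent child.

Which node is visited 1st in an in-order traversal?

T

In-order visits the left subtree, then the node, then the right subtree.
At A: go left to T.
  At T: no left child.
  Visit T.
  At T: go right to D.
    At D: go left to K.
      At K: no left child.
      Visit K.
      At K: go right to P.
        P is a leaf — visit P.
    Visit D.
    At D: go right to S.
      S is a leaf — visit S.
Visit A.
At A: go right to L.
  At L: go left to E.
    At E: go left to B.
      At B: no left child.
      Visit B.
      At B: go right to M.
        At M: go left to U.
          At U: go left to Y.
            Y is a leaf — visit Y.
          Visit U.
          At U: no right child.
        Visit M.
        At M: no right child.
    Visit E.
    At E: no right child.
  Visit L.
  At L: no right child.
Full in-order sequence: T, K, P, D, S, A, B, Y, U, M, E, L.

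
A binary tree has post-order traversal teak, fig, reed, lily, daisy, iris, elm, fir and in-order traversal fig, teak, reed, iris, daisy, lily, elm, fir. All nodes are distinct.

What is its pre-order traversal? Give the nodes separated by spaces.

fir elm iris reed fig teak daisy lily

The last element of post-order is the root; it splits in-order into left and right subtrees.
Root fir: left subtree has 7 nodes {fig, teak, reed, iris, daisy, lily, elm}, right has 0 { }.
  Root elm: left subtree has 6 nodes {fig, teak, reed, iris, daisy, lily}, right has 0 { }.
    Root iris: left subtree has 3 nodes {fig, teak, reed}, right has 2 {daisy, lily}.
      Root reed: left subtree has 2 nodes {fig, teak}, right has 0 { }.
        Root fig: left subtree has 0 nodes { }, right has 1 {teak}.
      Root daisy: left subtree has 0 nodes { }, right has 1 {lily}.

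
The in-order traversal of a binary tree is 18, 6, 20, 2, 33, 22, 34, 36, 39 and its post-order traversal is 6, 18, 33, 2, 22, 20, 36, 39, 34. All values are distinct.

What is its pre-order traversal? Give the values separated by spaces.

34 20 18 6 22 2 33 39 36

The last element of post-order is the root; it splits in-order into left and right subtrees.
Root 34: left subtree has 6 nodes {18, 6, 20, 2, 33, 22}, right has 2 {36, 39}.
  Root 20: left subtree has 2 nodes {18, 6}, right has 3 {2, 33, 22}.
    Root 18: left subtree has 0 nodes { }, right has 1 {6}.
    Root 22: left subtree has 2 nodes {2, 33}, right has 0 { }.
      Root 2: left subtree has 0 nodes { }, right has 1 {33}.
  Root 39: left subtree has 1 node {36}, right has 0 { }.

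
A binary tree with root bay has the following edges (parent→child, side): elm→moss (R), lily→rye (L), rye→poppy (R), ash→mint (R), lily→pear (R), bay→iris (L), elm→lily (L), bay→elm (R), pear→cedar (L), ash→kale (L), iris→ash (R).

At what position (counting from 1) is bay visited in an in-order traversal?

In-order visits the left subtree, then the node, then the right subtree.
At bay: go left to iris.
  At iris: no left child.
  Visit iris.
  At iris: go right to ash.
    At ash: go left to kale.
      kale is a leaf — visit kale.
    Visit ash.
    At ash: go right to mint.
      mint is a leaf — visit mint.
Visit bay.
At bay: go right to elm.
  At elm: go left to lily.
    At lily: go left to rye.
      At rye: no left child.
      Visit rye.
      At rye: go right to poppy.
        poppy is a leaf — visit poppy.
    Visit lily.
    At lily: go right to pear.
      At pear: go left to cedar.
        cedar is a leaf — visit cedar.
      Visit pear.
      At pear: no right child.
  Visit elm.
  At elm: go right to moss.
    moss is a leaf — visit moss.
Full in-order sequence: iris, kale, ash, mint, bay, rye, poppy, lily, cedar, pear, elm, moss.

5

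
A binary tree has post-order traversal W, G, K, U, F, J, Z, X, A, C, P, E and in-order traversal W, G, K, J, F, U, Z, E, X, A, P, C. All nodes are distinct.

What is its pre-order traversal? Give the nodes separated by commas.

The last element of post-order is the root; it splits in-order into left and right subtrees.
Root E: left subtree has 7 nodes {W, G, K, J, F, U, Z}, right has 4 {X, A, P, C}.
  Root Z: left subtree has 6 nodes {W, G, K, J, F, U}, right has 0 { }.
    Root J: left subtree has 3 nodes {W, G, K}, right has 2 {F, U}.
      Root K: left subtree has 2 nodes {W, G}, right has 0 { }.
        Root G: left subtree has 1 node {W}, right has 0 { }.
      Root F: left subtree has 0 nodes { }, right has 1 {U}.
  Root P: left subtree has 2 nodes {X, A}, right has 1 {C}.
    Root A: left subtree has 1 node {X}, right has 0 { }.

E, Z, J, K, G, W, F, U, P, A, X, C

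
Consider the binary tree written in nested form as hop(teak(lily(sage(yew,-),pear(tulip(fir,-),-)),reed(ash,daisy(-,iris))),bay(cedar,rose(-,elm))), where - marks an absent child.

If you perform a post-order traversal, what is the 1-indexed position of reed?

Post-order visits the left subtree, then the right subtree, then the node.
At hop: go left to teak.
  At teak: go left to lily.
    At lily: go left to sage.
      At sage: go left to yew.
        yew is a leaf — visit yew.
      At sage: no right child.
      Visit sage.
    At lily: go right to pear.
      At pear: go left to tulip.
        At tulip: go left to fir.
          fir is a leaf — visit fir.
        At tulip: no right child.
        Visit tulip.
      At pear: no right child.
      Visit pear.
    Visit lily.
  At teak: go right to reed.
    At reed: go left to ash.
      ash is a leaf — visit ash.
    At reed: go right to daisy.
      At daisy: no left child.
      At daisy: go right to iris.
        iris is a leaf — visit iris.
      Visit daisy.
    Visit reed.
  Visit teak.
At hop: go right to bay.
  At bay: go left to cedar.
    cedar is a leaf — visit cedar.
  At bay: go right to rose.
    At rose: no left child.
    At rose: go right to elm.
      elm is a leaf — visit elm.
    Visit rose.
  Visit bay.
Visit hop.
Full post-order sequence: yew, sage, fir, tulip, pear, lily, ash, iris, daisy, reed, teak, cedar, elm, rose, bay, hop.

10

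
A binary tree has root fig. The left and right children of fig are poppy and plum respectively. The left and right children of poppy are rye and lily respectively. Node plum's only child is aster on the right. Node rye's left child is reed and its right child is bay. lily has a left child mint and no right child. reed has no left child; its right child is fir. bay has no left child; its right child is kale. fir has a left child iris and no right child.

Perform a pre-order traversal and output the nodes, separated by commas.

Pre-order visits the node, then its left subtree, then its right subtree.
Visit fig.
At fig: go left to poppy.
  Visit poppy.
  At poppy: go left to rye.
    Visit rye.
    At rye: go left to reed.
      Visit reed.
      At reed: no left child.
      At reed: go right to fir.
        Visit fir.
        At fir: go left to iris.
          iris is a leaf — visit iris.
        At fir: no right child.
    At rye: go right to bay.
      Visit bay.
      At bay: no left child.
      At bay: go right to kale.
        kale is a leaf — visit kale.
  At poppy: go right to lily.
    Visit lily.
    At lily: go left to mint.
      mint is a leaf — visit mint.
    At lily: no right child.
At fig: go right to plum.
  Visit plum.
  At plum: no left child.
  At plum: go right to aster.
    aster is a leaf — visit aster.

fig, poppy, rye, reed, fir, iris, bay, kale, lily, mint, plum, aster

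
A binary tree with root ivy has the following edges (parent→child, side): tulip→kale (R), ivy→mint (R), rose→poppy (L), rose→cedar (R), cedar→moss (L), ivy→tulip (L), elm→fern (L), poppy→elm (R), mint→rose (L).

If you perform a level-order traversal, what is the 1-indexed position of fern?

Level-order visits nodes level by level from the root, left to right within each level.
Level 0: ivy
Level 1: tulip, mint
Level 2: kale, rose
Level 3: poppy, cedar
Level 4: elm, moss
Level 5: fern
Full level-order sequence: ivy, tulip, mint, kale, rose, poppy, cedar, elm, moss, fern.

10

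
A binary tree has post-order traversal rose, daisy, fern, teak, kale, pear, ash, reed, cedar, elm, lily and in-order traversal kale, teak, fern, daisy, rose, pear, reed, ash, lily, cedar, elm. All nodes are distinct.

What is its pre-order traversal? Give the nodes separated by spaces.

The last element of post-order is the root; it splits in-order into left and right subtrees.
Root lily: left subtree has 8 nodes {kale, teak, fern, daisy, rose, pear, reed, ash}, right has 2 {cedar, elm}.
  Root reed: left subtree has 6 nodes {kale, teak, fern, daisy, rose, pear}, right has 1 {ash}.
    Root pear: left subtree has 5 nodes {kale, teak, fern, daisy, rose}, right has 0 { }.
      Root kale: left subtree has 0 nodes { }, right has 4 {teak, fern, daisy, rose}.
        Root teak: left subtree has 0 nodes { }, right has 3 {fern, daisy, rose}.
          Root fern: left subtree has 0 nodes { }, right has 2 {daisy, rose}.
            Root daisy: left subtree has 0 nodes { }, right has 1 {rose}.
  Root elm: left subtree has 1 node {cedar}, right has 0 { }.

lily reed pear kale teak fern daisy rose ash elm cedar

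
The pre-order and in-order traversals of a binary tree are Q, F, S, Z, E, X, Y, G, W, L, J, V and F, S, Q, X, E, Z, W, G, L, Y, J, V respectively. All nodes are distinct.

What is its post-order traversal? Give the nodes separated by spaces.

The first element of pre-order is the root; it splits in-order into left and right subtrees.
Root Q: left subtree has 2 nodes {F, S}, right has 9 {X, E, Z, W, G, L, Y, J, V}.
  Root F: left subtree has 0 nodes { }, right has 1 {S}.
  Root Z: left subtree has 2 nodes {X, E}, right has 6 {W, G, L, Y, J, V}.
    Root E: left subtree has 1 node {X}, right has 0 { }.
    Root Y: left subtree has 3 nodes {W, G, L}, right has 2 {J, V}.
      Root G: left subtree has 1 node {W}, right has 1 {L}.
      Root J: left subtree has 0 nodes { }, right has 1 {V}.

S F X E W L G V J Y Z Q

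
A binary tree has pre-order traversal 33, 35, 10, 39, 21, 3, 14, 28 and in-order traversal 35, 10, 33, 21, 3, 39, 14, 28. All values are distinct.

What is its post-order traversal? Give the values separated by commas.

The first element of pre-order is the root; it splits in-order into left and right subtrees.
Root 33: left subtree has 2 nodes {35, 10}, right has 5 {21, 3, 39, 14, 28}.
  Root 35: left subtree has 0 nodes { }, right has 1 {10}.
  Root 39: left subtree has 2 nodes {21, 3}, right has 2 {14, 28}.
    Root 21: left subtree has 0 nodes { }, right has 1 {3}.
    Root 14: left subtree has 0 nodes { }, right has 1 {28}.

10, 35, 3, 21, 28, 14, 39, 33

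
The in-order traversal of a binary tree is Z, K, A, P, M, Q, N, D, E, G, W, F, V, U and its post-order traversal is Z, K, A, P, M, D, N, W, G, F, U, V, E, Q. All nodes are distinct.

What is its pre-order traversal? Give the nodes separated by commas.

The last element of post-order is the root; it splits in-order into left and right subtrees.
Root Q: left subtree has 5 nodes {Z, K, A, P, M}, right has 8 {N, D, E, G, W, F, V, U}.
  Root M: left subtree has 4 nodes {Z, K, A, P}, right has 0 { }.
    Root P: left subtree has 3 nodes {Z, K, A}, right has 0 { }.
      Root A: left subtree has 2 nodes {Z, K}, right has 0 { }.
        Root K: left subtree has 1 node {Z}, right has 0 { }.
  Root E: left subtree has 2 nodes {N, D}, right has 5 {G, W, F, V, U}.
    Root N: left subtree has 0 nodes { }, right has 1 {D}.
    Root V: left subtree has 3 nodes {G, W, F}, right has 1 {U}.
      Root F: left subtree has 2 nodes {G, W}, right has 0 { }.
        Root G: left subtree has 0 nodes { }, right has 1 {W}.

Q, M, P, A, K, Z, E, N, D, V, F, G, W, U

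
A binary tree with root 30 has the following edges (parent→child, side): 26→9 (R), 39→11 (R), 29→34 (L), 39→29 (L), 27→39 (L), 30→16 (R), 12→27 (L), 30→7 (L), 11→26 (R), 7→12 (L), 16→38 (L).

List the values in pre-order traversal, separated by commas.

Pre-order visits the node, then its left subtree, then its right subtree.
Visit 30.
At 30: go left to 7.
  Visit 7.
  At 7: go left to 12.
    Visit 12.
    At 12: go left to 27.
      Visit 27.
      At 27: go left to 39.
        Visit 39.
        At 39: go left to 29.
          Visit 29.
          At 29: go left to 34.
            34 is a leaf — visit 34.
          At 29: no right child.
        At 39: go right to 11.
          Visit 11.
          At 11: no left child.
          At 11: go right to 26.
            Visit 26.
            At 26: no left child.
            At 26: go right to 9.
              9 is a leaf — visit 9.
      At 27: no right child.
    At 12: no right child.
  At 7: no right child.
At 30: go right to 16.
  Visit 16.
  At 16: go left to 38.
    38 is a leaf — visit 38.
  At 16: no right child.

30, 7, 12, 27, 39, 29, 34, 11, 26, 9, 16, 38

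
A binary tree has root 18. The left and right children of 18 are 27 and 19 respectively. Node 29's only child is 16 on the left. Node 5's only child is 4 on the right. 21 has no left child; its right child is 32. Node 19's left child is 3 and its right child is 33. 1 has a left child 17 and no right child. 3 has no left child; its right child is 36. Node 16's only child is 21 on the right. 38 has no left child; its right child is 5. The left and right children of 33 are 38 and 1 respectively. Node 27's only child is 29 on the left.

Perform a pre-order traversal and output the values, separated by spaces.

Pre-order visits the node, then its left subtree, then its right subtree.
Visit 18.
At 18: go left to 27.
  Visit 27.
  At 27: go left to 29.
    Visit 29.
    At 29: go left to 16.
      Visit 16.
      At 16: no left child.
      At 16: go right to 21.
        Visit 21.
        At 21: no left child.
        At 21: go right to 32.
          32 is a leaf — visit 32.
    At 29: no right child.
  At 27: no right child.
At 18: go right to 19.
  Visit 19.
  At 19: go left to 3.
    Visit 3.
    At 3: no left child.
    At 3: go right to 36.
      36 is a leaf — visit 36.
  At 19: go right to 33.
    Visit 33.
    At 33: go left to 38.
      Visit 38.
      At 38: no left child.
      At 38: go right to 5.
        Visit 5.
        At 5: no left child.
        At 5: go right to 4.
          4 is a leaf — visit 4.
    At 33: go right to 1.
      Visit 1.
      At 1: go left to 17.
        17 is a leaf — visit 17.
      At 1: no right child.

18 27 29 16 21 32 19 3 36 33 38 5 4 1 17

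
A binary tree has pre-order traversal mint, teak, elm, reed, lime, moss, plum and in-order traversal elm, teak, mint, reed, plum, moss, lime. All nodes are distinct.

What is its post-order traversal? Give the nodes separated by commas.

The first element of pre-order is the root; it splits in-order into left and right subtrees.
Root mint: left subtree has 2 nodes {elm, teak}, right has 4 {reed, plum, moss, lime}.
  Root teak: left subtree has 1 node {elm}, right has 0 { }.
  Root reed: left subtree has 0 nodes { }, right has 3 {plum, moss, lime}.
    Root lime: left subtree has 2 nodes {plum, moss}, right has 0 { }.
      Root moss: left subtree has 1 node {plum}, right has 0 { }.

elm, teak, plum, moss, lime, reed, mint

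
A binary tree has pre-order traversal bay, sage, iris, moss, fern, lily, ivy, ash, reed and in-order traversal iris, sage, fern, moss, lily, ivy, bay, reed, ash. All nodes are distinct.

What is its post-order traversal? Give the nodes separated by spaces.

The first element of pre-order is the root; it splits in-order into left and right subtrees.
Root bay: left subtree has 6 nodes {iris, sage, fern, moss, lily, ivy}, right has 2 {reed, ash}.
  Root sage: left subtree has 1 node {iris}, right has 4 {fern, moss, lily, ivy}.
    Root moss: left subtree has 1 node {fern}, right has 2 {lily, ivy}.
      Root lily: left subtree has 0 nodes { }, right has 1 {ivy}.
  Root ash: left subtree has 1 node {reed}, right has 0 { }.

iris fern ivy lily moss sage reed ash bay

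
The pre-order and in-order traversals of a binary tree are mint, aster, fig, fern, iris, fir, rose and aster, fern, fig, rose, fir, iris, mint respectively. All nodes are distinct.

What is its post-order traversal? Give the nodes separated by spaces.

fern rose fir iris fig aster mint

The first element of pre-order is the root; it splits in-order into left and right subtrees.
Root mint: left subtree has 6 nodes {aster, fern, fig, rose, fir, iris}, right has 0 { }.
  Root aster: left subtree has 0 nodes { }, right has 5 {fern, fig, rose, fir, iris}.
    Root fig: left subtree has 1 node {fern}, right has 3 {rose, fir, iris}.
      Root iris: left subtree has 2 nodes {rose, fir}, right has 0 { }.
        Root fir: left subtree has 1 node {rose}, right has 0 { }.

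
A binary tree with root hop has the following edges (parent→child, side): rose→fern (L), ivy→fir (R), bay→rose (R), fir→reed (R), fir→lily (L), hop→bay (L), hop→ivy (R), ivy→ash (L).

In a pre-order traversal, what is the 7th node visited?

Pre-order visits the node, then its left subtree, then its right subtree.
Visit hop.
At hop: go left to bay.
  Visit bay.
  At bay: no left child.
  At bay: go right to rose.
    Visit rose.
    At rose: go left to fern.
      fern is a leaf — visit fern.
    At rose: no right child.
At hop: go right to ivy.
  Visit ivy.
  At ivy: go left to ash.
    ash is a leaf — visit ash.
  At ivy: go right to fir.
    Visit fir.
    At fir: go left to lily.
      lily is a leaf — visit lily.
    At fir: go right to reed.
      reed is a leaf — visit reed.
Full pre-order sequence: hop, bay, rose, fern, ivy, ash, fir, lily, reed.

fir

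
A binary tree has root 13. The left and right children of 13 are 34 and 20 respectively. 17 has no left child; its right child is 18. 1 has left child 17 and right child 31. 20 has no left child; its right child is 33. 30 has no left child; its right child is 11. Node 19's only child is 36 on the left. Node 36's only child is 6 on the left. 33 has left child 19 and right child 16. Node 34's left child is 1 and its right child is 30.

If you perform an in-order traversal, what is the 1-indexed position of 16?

14

In-order visits the left subtree, then the node, then the right subtree.
At 13: go left to 34.
  At 34: go left to 1.
    At 1: go left to 17.
      At 17: no left child.
      Visit 17.
      At 17: go right to 18.
        18 is a leaf — visit 18.
    Visit 1.
    At 1: go right to 31.
      31 is a leaf — visit 31.
  Visit 34.
  At 34: go right to 30.
    At 30: no left child.
    Visit 30.
    At 30: go right to 11.
      11 is a leaf — visit 11.
Visit 13.
At 13: go right to 20.
  At 20: no left child.
  Visit 20.
  At 20: go right to 33.
    At 33: go left to 19.
      At 19: go left to 36.
        At 36: go left to 6.
          6 is a leaf — visit 6.
        Visit 36.
        At 36: no right child.
      Visit 19.
      At 19: no right child.
    Visit 33.
    At 33: go right to 16.
      16 is a leaf — visit 16.
Full in-order sequence: 17, 18, 1, 31, 34, 30, 11, 13, 20, 6, 36, 19, 33, 16.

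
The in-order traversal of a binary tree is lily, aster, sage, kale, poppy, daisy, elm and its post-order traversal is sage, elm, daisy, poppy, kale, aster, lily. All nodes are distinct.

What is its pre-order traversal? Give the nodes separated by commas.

lily, aster, kale, sage, poppy, daisy, elm

The last element of post-order is the root; it splits in-order into left and right subtrees.
Root lily: left subtree has 0 nodes { }, right has 6 {aster, sage, kale, poppy, daisy, elm}.
  Root aster: left subtree has 0 nodes { }, right has 5 {sage, kale, poppy, daisy, elm}.
    Root kale: left subtree has 1 node {sage}, right has 3 {poppy, daisy, elm}.
      Root poppy: left subtree has 0 nodes { }, right has 2 {daisy, elm}.
        Root daisy: left subtree has 0 nodes { }, right has 1 {elm}.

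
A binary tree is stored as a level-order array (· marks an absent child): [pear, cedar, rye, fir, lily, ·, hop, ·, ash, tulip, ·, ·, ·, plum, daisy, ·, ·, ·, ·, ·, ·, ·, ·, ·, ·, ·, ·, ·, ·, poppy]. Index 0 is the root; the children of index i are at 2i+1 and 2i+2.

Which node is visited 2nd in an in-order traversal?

In-order visits the left subtree, then the node, then the right subtree.
At pear: go left to cedar.
  At cedar: go left to fir.
    At fir: no left child.
    Visit fir.
    At fir: go right to ash.
      ash is a leaf — visit ash.
  Visit cedar.
  At cedar: go right to lily.
    At lily: go left to tulip.
      tulip is a leaf — visit tulip.
    Visit lily.
    At lily: no right child.
Visit pear.
At pear: go right to rye.
  At rye: no left child.
  Visit rye.
  At rye: go right to hop.
    At hop: go left to plum.
      plum is a leaf — visit plum.
    Visit hop.
    At hop: go right to daisy.
      At daisy: go left to poppy.
        poppy is a leaf — visit poppy.
      Visit daisy.
      At daisy: no right child.
Full in-order sequence: fir, ash, cedar, tulip, lily, pear, rye, plum, hop, poppy, daisy.

ash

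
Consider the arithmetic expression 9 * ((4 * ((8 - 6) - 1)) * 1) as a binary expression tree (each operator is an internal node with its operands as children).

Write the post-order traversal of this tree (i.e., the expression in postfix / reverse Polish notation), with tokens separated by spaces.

Post-order on an expression tree gives postfix notation: for each operator, emit left operand, right operand, then the operator.

9 4 8 6 - 1 - * 1 * *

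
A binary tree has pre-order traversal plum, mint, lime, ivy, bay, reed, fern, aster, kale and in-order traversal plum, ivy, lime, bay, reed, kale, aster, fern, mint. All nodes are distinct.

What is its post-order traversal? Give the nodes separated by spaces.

The first element of pre-order is the root; it splits in-order into left and right subtrees.
Root plum: left subtree has 0 nodes { }, right has 8 {ivy, lime, bay, reed, kale, aster, fern, mint}.
  Root mint: left subtree has 7 nodes {ivy, lime, bay, reed, kale, aster, fern}, right has 0 { }.
    Root lime: left subtree has 1 node {ivy}, right has 5 {bay, reed, kale, aster, fern}.
      Root bay: left subtree has 0 nodes { }, right has 4 {reed, kale, aster, fern}.
        Root reed: left subtree has 0 nodes { }, right has 3 {kale, aster, fern}.
          Root fern: left subtree has 2 nodes {kale, aster}, right has 0 { }.
            Root aster: left subtree has 1 node {kale}, right has 0 { }.

ivy kale aster fern reed bay lime mint plum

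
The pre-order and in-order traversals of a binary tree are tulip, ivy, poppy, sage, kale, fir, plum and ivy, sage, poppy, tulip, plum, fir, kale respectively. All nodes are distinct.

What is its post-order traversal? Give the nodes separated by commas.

sage, poppy, ivy, plum, fir, kale, tulip

The first element of pre-order is the root; it splits in-order into left and right subtrees.
Root tulip: left subtree has 3 nodes {ivy, sage, poppy}, right has 3 {plum, fir, kale}.
  Root ivy: left subtree has 0 nodes { }, right has 2 {sage, poppy}.
    Root poppy: left subtree has 1 node {sage}, right has 0 { }.
  Root kale: left subtree has 2 nodes {plum, fir}, right has 0 { }.
    Root fir: left subtree has 1 node {plum}, right has 0 { }.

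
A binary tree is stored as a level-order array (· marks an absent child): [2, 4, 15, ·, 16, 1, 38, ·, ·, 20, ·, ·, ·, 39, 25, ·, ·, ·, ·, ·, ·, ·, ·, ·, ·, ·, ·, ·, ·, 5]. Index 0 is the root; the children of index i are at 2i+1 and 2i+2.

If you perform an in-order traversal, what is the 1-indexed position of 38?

In-order visits the left subtree, then the node, then the right subtree.
At 2: go left to 4.
  At 4: no left child.
  Visit 4.
  At 4: go right to 16.
    At 16: go left to 20.
      20 is a leaf — visit 20.
    Visit 16.
    At 16: no right child.
Visit 2.
At 2: go right to 15.
  At 15: go left to 1.
    1 is a leaf — visit 1.
  Visit 15.
  At 15: go right to 38.
    At 38: go left to 39.
      39 is a leaf — visit 39.
    Visit 38.
    At 38: go right to 25.
      At 25: go left to 5.
        5 is a leaf — visit 5.
      Visit 25.
      At 25: no right child.
Full in-order sequence: 4, 20, 16, 2, 1, 15, 39, 38, 5, 25.

8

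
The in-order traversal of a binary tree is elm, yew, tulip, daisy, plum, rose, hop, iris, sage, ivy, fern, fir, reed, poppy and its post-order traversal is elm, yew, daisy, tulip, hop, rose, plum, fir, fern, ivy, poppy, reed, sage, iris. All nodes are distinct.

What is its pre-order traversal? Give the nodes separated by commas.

iris, plum, tulip, yew, elm, daisy, rose, hop, sage, reed, ivy, fern, fir, poppy

The last element of post-order is the root; it splits in-order into left and right subtrees.
Root iris: left subtree has 7 nodes {elm, yew, tulip, daisy, plum, rose, hop}, right has 6 {sage, ivy, fern, fir, reed, poppy}.
  Root plum: left subtree has 4 nodes {elm, yew, tulip, daisy}, right has 2 {rose, hop}.
    Root tulip: left subtree has 2 nodes {elm, yew}, right has 1 {daisy}.
      Root yew: left subtree has 1 node {elm}, right has 0 { }.
    Root rose: left subtree has 0 nodes { }, right has 1 {hop}.
  Root sage: left subtree has 0 nodes { }, right has 5 {ivy, fern, fir, reed, poppy}.
    Root reed: left subtree has 3 nodes {ivy, fern, fir}, right has 1 {poppy}.
      Root ivy: left subtree has 0 nodes { }, right has 2 {fern, fir}.
        Root fern: left subtree has 0 nodes { }, right has 1 {fir}.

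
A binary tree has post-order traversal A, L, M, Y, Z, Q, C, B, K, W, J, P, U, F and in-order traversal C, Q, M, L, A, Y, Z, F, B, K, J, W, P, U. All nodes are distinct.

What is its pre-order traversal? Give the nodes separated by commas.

The last element of post-order is the root; it splits in-order into left and right subtrees.
Root F: left subtree has 7 nodes {C, Q, M, L, A, Y, Z}, right has 6 {B, K, J, W, P, U}.
  Root C: left subtree has 0 nodes { }, right has 6 {Q, M, L, A, Y, Z}.
    Root Q: left subtree has 0 nodes { }, right has 5 {M, L, A, Y, Z}.
      Root Z: left subtree has 4 nodes {M, L, A, Y}, right has 0 { }.
        Root Y: left subtree has 3 nodes {M, L, A}, right has 0 { }.
          Root M: left subtree has 0 nodes { }, right has 2 {L, A}.
            Root L: left subtree has 0 nodes { }, right has 1 {A}.
  Root U: left subtree has 5 nodes {B, K, J, W, P}, right has 0 { }.
    Root P: left subtree has 4 nodes {B, K, J, W}, right has 0 { }.
      Root J: left subtree has 2 nodes {B, K}, right has 1 {W}.
        Root K: left subtree has 1 node {B}, right has 0 { }.

F, C, Q, Z, Y, M, L, A, U, P, J, K, B, W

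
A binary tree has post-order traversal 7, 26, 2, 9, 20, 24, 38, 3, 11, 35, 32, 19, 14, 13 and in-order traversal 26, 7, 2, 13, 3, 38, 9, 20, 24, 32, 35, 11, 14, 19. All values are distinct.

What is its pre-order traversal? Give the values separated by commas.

13, 2, 26, 7, 14, 32, 3, 38, 24, 20, 9, 35, 11, 19

The last element of post-order is the root; it splits in-order into left and right subtrees.
Root 13: left subtree has 3 nodes {26, 7, 2}, right has 10 {3, 38, 9, 20, 24, 32, 35, 11, 14, 19}.
  Root 2: left subtree has 2 nodes {26, 7}, right has 0 { }.
    Root 26: left subtree has 0 nodes { }, right has 1 {7}.
  Root 14: left subtree has 8 nodes {3, 38, 9, 20, 24, 32, 35, 11}, right has 1 {19}.
    Root 32: left subtree has 5 nodes {3, 38, 9, 20, 24}, right has 2 {35, 11}.
      Root 3: left subtree has 0 nodes { }, right has 4 {38, 9, 20, 24}.
        Root 38: left subtree has 0 nodes { }, right has 3 {9, 20, 24}.
          Root 24: left subtree has 2 nodes {9, 20}, right has 0 { }.
            Root 20: left subtree has 1 node {9}, right has 0 { }.
      Root 35: left subtree has 0 nodes { }, right has 1 {11}.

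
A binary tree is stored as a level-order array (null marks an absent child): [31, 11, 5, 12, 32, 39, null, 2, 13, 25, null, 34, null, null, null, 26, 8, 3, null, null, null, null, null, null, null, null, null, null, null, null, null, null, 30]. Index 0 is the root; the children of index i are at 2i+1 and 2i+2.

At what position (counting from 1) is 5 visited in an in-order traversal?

In-order visits the left subtree, then the node, then the right subtree.
At 31: go left to 11.
  At 11: go left to 12.
    At 12: go left to 2.
      At 2: go left to 26.
        At 26: no left child.
        Visit 26.
        At 26: go right to 30.
          30 is a leaf — visit 30.
      Visit 2.
      At 2: go right to 8.
        8 is a leaf — visit 8.
    Visit 12.
    At 12: go right to 13.
      At 13: go left to 3.
        3 is a leaf — visit 3.
      Visit 13.
      At 13: no right child.
  Visit 11.
  At 11: go right to 32.
    At 32: go left to 25.
      25 is a leaf — visit 25.
    Visit 32.
    At 32: no right child.
Visit 31.
At 31: go right to 5.
  At 5: go left to 39.
    At 39: go left to 34.
      34 is a leaf — visit 34.
    Visit 39.
    At 39: no right child.
  Visit 5.
  At 5: no right child.
Full in-order sequence: 26, 30, 2, 8, 12, 3, 13, 11, 25, 32, 31, 34, 39, 5.

14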